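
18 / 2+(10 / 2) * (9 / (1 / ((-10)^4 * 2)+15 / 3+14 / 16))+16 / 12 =2114177 / 117501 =17.99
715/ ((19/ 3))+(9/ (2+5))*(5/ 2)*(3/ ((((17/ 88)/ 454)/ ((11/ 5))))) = 112979823/ 2261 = 49968.96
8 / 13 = 0.62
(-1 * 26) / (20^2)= -13 / 200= -0.06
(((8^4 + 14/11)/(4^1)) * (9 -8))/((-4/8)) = -22535/11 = -2048.64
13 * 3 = 39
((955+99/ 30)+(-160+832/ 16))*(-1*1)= -8503/ 10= -850.30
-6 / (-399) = 2 / 133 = 0.02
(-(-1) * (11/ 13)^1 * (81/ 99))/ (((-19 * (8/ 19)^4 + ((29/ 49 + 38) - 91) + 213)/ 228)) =0.99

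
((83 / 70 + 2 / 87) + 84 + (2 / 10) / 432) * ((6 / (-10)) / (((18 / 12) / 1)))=-7472503 / 219240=-34.08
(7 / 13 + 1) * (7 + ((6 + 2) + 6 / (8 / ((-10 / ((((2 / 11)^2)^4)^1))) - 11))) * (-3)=-10224919545300 / 153266613227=-66.71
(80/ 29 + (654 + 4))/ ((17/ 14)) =268268/ 493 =544.15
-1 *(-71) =71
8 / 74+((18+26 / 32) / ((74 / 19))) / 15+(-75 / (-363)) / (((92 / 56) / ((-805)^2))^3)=12680328935149793.82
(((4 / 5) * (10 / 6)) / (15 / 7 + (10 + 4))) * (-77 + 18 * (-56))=-30380 / 339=-89.62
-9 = -9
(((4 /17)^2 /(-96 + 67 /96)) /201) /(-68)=128 /3011585479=0.00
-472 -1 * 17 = -489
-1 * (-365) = 365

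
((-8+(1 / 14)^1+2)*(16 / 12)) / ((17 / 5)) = -830 / 357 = -2.32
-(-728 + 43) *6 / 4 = 2055 / 2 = 1027.50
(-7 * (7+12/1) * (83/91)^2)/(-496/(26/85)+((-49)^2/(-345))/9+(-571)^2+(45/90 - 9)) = -812833110/2383256739409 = -0.00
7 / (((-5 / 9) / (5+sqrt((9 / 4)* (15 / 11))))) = -63 - 189* sqrt(165) / 110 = -85.07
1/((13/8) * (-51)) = -8/663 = -0.01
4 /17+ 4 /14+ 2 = 300 /119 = 2.52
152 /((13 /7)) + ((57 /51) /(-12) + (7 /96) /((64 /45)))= 81.80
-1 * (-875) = 875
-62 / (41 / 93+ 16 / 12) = -1922 / 55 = -34.95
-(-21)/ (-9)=-7/ 3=-2.33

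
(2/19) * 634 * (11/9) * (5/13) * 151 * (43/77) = 41165620/15561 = 2645.44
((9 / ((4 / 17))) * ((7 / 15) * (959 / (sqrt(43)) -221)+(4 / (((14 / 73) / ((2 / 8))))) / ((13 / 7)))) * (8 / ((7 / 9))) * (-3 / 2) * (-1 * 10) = -53877879 / 91+2641086 * sqrt(43) / 43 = -189302.77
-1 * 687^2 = -471969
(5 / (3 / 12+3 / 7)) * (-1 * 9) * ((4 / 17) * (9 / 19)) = -45360 / 6137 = -7.39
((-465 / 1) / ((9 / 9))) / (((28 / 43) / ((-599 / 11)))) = 11977005 / 308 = 38886.38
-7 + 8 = 1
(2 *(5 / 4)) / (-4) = -5 / 8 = -0.62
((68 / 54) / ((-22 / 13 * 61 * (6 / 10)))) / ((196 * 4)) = -1105 / 42611184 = -0.00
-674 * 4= -2696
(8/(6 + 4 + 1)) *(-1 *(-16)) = 128/11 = 11.64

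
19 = 19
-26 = -26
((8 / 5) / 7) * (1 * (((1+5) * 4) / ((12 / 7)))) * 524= 8384 / 5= 1676.80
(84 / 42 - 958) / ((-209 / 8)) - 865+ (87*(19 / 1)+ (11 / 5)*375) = 344765 / 209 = 1649.59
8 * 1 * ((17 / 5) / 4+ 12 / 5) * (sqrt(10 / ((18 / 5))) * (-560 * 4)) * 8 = -2329600 / 3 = -776533.33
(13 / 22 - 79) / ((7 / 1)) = -1725 / 154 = -11.20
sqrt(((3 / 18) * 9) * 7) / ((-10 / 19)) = -19 * sqrt(42) / 20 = -6.16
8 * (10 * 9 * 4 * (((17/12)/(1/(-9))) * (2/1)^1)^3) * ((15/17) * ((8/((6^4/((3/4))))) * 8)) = -1560600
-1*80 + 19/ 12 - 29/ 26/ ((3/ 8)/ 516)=-251657/ 156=-1613.19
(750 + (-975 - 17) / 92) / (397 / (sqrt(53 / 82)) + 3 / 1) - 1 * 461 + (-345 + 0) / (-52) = -7023020672617 / 15456459356 + 6749794 * sqrt(4346) / 297239603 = -452.88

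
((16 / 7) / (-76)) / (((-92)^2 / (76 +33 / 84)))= -93 / 342608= -0.00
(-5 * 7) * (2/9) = -70/9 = -7.78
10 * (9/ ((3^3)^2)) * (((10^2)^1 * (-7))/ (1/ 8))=-56000/ 81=-691.36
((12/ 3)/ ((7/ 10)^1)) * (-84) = -480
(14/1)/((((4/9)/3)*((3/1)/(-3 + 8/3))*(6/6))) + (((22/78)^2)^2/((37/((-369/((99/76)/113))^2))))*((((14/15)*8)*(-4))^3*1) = -2697746848813323504071/577781889750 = -4669144008.62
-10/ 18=-5/ 9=-0.56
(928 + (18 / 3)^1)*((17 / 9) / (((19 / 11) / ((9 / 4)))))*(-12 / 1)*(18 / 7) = -70913.77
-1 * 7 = -7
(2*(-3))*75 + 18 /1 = -432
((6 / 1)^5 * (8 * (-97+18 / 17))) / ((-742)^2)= -3623616 / 334271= -10.84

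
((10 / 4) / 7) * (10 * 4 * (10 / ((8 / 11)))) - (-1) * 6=1417 / 7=202.43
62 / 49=1.27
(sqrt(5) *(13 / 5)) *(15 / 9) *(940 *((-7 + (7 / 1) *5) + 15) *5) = 2627300 *sqrt(5) / 3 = 1958273.80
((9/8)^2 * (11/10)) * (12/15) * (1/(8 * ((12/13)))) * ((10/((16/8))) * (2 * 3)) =11583/2560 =4.52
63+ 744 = 807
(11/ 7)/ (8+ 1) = 11/ 63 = 0.17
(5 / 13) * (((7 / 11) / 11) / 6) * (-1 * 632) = -11060 / 4719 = -2.34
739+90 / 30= 742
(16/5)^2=256/25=10.24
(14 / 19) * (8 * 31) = 3472 / 19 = 182.74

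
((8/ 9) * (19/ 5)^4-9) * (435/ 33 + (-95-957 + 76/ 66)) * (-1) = 182987.77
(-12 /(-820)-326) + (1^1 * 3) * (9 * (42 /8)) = -151073 /820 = -184.24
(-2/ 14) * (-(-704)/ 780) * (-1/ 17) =176/ 23205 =0.01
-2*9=-18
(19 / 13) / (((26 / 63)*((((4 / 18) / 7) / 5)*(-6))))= -125685 / 1352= -92.96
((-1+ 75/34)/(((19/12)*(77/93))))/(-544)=-11439/6764912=-0.00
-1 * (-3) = 3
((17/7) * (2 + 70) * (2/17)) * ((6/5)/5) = 864/175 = 4.94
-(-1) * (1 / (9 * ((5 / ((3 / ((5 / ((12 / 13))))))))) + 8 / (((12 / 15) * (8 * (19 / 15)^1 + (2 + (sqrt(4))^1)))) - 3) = -78551 / 34450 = -2.28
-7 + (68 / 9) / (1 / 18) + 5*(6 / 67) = 8673 / 67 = 129.45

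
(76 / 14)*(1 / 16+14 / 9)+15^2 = 117827 / 504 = 233.78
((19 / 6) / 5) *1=19 / 30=0.63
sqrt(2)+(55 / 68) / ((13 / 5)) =275 / 884+sqrt(2) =1.73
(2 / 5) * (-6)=-12 / 5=-2.40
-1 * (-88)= 88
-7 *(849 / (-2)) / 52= 5943 / 104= 57.14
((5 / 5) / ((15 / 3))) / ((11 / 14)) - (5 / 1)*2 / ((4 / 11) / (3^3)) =-81647 / 110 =-742.25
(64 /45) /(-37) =-64 /1665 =-0.04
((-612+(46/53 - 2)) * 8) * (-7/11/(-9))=-606592/1749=-346.82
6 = 6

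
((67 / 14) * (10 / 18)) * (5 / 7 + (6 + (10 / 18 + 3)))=216745 / 7938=27.30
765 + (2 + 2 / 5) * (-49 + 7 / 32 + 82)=33789 / 40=844.72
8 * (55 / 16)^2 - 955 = -27535 / 32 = -860.47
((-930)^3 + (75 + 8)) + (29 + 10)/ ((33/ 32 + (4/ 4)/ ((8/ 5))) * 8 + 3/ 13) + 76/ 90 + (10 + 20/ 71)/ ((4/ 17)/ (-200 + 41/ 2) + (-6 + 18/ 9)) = -1466432528360171683/ 1823111730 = -804356915.83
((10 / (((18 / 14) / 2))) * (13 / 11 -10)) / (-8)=3395 / 198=17.15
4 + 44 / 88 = 9 / 2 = 4.50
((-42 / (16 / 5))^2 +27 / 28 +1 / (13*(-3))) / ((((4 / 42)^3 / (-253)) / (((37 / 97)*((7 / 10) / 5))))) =-3498002219943 / 1291264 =-2708975.25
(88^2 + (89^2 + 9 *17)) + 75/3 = 15843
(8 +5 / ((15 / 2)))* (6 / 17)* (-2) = -104 / 17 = -6.12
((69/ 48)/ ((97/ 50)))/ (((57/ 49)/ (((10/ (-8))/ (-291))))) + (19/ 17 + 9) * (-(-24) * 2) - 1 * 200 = 250018643963/ 875262816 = 285.65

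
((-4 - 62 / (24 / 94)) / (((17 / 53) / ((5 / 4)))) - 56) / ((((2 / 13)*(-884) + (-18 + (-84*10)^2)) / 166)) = -34470979 / 143910984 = -0.24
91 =91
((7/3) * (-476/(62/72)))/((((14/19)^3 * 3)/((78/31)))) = -2704.04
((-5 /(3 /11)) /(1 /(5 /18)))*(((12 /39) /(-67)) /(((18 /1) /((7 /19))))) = 1925 /4021407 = 0.00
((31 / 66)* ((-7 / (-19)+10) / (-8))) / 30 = -6107 / 300960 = -0.02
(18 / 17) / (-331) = -18 / 5627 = -0.00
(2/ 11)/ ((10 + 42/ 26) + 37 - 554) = -13/ 36135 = -0.00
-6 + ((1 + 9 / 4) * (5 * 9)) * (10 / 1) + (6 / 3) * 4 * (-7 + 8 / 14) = 19671 / 14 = 1405.07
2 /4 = 1 /2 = 0.50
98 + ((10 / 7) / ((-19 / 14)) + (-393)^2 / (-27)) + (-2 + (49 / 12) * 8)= -318785 / 57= -5592.72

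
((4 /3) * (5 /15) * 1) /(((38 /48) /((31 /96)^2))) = 961 /16416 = 0.06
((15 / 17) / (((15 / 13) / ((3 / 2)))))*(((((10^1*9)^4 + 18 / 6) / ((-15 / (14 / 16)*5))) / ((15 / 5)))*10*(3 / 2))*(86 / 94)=-256731941739 / 63920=-4016457.16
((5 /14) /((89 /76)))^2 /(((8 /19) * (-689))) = -171475 /534841762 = -0.00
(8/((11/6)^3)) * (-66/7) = -10368/847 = -12.24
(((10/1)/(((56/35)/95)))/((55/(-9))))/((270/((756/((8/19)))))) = -113715/176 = -646.11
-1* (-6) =6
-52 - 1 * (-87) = 35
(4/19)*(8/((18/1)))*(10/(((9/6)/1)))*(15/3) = 1600/513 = 3.12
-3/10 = -0.30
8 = 8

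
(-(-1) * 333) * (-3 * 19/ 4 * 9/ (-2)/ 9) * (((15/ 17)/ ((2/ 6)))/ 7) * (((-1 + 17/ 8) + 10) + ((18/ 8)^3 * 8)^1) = 349345305/ 3808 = 91739.84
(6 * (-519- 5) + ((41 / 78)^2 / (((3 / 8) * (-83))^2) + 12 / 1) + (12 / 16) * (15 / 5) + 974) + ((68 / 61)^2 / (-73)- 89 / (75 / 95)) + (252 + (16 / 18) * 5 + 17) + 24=-1009809181354398619 / 512318966395860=-1971.06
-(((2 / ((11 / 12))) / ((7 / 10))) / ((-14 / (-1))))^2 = -14400 / 290521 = -0.05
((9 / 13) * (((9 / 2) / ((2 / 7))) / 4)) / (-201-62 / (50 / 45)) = -945 / 89024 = -0.01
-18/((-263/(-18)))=-324/263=-1.23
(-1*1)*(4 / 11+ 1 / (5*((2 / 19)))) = -249 / 110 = -2.26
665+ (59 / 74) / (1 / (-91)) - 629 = -2705 / 74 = -36.55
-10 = -10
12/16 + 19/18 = 65/36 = 1.81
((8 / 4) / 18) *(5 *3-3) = 4 / 3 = 1.33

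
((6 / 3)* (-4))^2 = 64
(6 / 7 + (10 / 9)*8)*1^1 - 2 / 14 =605 / 63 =9.60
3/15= 1/5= 0.20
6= 6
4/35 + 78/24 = 471/140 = 3.36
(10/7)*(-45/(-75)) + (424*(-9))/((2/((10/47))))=-133278/329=-405.10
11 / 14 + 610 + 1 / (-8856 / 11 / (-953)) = 37937209 / 61992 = 611.97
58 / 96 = 29 / 48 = 0.60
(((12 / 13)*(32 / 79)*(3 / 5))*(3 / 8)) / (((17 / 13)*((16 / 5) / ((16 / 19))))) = 432 / 25517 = 0.02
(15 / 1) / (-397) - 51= -20262 / 397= -51.04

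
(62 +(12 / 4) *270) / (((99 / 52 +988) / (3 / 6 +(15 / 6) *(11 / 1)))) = 1269632 / 51475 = 24.67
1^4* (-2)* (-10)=20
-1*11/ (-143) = 1/ 13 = 0.08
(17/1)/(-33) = -17/33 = -0.52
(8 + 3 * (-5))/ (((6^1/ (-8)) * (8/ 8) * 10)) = 14/ 15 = 0.93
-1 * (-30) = 30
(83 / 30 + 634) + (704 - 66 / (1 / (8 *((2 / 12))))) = 1252.77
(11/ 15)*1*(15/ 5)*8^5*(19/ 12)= 1712128/ 15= 114141.87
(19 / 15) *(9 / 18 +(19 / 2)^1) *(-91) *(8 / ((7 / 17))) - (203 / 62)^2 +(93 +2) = -22310.39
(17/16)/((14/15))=1.14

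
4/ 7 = 0.57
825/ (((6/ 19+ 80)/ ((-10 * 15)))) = -1175625/ 763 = -1540.79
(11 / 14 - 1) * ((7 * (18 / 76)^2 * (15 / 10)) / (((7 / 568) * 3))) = -17253 / 5054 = -3.41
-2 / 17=-0.12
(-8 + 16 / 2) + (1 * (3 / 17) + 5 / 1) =88 / 17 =5.18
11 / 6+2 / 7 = 89 / 42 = 2.12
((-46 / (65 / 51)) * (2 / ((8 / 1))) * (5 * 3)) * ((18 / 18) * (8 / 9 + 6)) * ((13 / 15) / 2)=-12121 / 30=-404.03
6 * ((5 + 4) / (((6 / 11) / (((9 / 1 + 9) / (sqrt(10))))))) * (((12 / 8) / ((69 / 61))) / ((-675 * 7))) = -2013 * sqrt(10) / 40250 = -0.16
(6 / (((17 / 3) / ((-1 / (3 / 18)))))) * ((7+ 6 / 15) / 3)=-1332 / 85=-15.67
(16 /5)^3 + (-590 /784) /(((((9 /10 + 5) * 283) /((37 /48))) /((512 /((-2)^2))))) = 170166446 /5200125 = 32.72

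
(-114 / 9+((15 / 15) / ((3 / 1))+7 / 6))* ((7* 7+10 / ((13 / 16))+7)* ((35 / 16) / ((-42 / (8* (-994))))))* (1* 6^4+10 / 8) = -409818904.29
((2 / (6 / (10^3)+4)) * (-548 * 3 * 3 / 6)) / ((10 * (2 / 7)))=-287700 / 2003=-143.63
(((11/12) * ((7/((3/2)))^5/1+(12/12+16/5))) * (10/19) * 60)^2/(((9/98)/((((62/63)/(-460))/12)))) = -7998864.29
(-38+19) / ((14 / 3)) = -57 / 14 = -4.07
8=8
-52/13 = -4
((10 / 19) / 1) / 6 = 0.09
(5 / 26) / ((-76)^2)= 5 / 150176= 0.00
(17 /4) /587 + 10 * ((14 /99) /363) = 939649 /84380076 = 0.01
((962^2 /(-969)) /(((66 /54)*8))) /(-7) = 694083 /49742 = 13.95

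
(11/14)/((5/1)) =0.16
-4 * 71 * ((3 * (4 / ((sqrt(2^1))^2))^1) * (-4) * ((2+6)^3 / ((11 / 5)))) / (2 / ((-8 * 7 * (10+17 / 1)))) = -13191413760 / 11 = -1199219432.73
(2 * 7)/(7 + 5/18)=252/131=1.92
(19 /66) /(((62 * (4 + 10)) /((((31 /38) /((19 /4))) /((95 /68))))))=17 /416955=0.00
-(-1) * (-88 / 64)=-1.38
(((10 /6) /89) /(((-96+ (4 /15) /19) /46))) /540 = -2185 /131472936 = -0.00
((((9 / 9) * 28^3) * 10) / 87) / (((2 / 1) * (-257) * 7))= -15680 / 22359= -0.70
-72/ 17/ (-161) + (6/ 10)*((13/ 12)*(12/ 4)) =108183/ 54740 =1.98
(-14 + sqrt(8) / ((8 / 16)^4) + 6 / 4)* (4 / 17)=-50 / 17 + 128* sqrt(2) / 17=7.71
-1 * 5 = -5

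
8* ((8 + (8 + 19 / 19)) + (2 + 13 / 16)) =317 / 2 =158.50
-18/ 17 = -1.06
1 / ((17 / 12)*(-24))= -1 / 34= -0.03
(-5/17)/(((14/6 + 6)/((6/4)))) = -9/170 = -0.05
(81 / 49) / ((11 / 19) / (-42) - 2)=-9234 / 11249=-0.82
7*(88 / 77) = 8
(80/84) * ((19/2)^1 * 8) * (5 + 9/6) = 9880/21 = 470.48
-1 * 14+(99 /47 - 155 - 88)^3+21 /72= -34832217155719 /2491752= -13979006.40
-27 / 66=-9 / 22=-0.41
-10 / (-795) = 2 / 159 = 0.01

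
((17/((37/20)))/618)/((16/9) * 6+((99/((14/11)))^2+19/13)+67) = 86632/35713471705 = 0.00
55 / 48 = 1.15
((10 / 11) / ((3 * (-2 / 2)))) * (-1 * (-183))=-610 / 11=-55.45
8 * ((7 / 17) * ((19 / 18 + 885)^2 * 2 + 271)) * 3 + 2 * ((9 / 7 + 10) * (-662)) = 15504896.68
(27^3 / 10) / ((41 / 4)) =39366 / 205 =192.03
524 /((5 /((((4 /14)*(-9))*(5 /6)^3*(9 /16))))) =-9825 /112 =-87.72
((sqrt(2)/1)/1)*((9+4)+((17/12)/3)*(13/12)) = 5837*sqrt(2)/432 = 19.11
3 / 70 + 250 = 17503 / 70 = 250.04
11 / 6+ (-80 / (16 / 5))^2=3761 / 6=626.83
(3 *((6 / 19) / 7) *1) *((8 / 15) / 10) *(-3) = -72 / 3325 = -0.02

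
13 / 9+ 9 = 10.44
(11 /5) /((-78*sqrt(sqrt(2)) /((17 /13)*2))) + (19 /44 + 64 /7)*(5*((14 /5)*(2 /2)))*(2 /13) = 2949 /143 - 187*2^(3 /4) /5070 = 20.56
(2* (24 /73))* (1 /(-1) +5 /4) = 0.16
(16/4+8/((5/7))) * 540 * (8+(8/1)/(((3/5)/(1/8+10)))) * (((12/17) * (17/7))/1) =14084928/7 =2012132.57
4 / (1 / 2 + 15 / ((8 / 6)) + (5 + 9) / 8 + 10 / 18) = 72 / 253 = 0.28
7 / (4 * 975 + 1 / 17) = 119 / 66301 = 0.00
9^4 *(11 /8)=72171 /8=9021.38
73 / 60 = 1.22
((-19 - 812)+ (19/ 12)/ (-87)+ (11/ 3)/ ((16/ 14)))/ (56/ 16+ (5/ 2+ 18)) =-1728467/ 50112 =-34.49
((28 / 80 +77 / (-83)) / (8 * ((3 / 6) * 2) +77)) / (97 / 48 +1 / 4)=-11508 / 3844975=-0.00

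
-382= -382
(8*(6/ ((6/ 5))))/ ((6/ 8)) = 160/ 3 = 53.33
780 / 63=260 / 21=12.38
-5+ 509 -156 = 348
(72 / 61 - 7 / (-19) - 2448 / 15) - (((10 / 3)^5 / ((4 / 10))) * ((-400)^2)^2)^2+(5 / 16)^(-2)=-693661196633304543684059200.00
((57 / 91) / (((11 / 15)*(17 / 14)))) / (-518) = -855 / 629629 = -0.00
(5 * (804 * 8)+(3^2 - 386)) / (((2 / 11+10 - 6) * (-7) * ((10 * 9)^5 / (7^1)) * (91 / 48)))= -0.00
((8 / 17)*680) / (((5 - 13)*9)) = -40 / 9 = -4.44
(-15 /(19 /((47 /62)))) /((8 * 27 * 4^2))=-235 /1357056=-0.00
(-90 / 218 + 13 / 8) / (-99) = -1057 / 86328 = -0.01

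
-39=-39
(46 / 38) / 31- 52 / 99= -0.49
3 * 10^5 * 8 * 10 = 24000000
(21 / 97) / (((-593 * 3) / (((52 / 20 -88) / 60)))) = 2989 / 17256300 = 0.00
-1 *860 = -860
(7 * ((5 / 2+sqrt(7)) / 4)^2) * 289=10115 * sqrt(7) / 16+107219 / 64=3347.91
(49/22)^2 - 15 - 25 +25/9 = -140531/4356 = -32.26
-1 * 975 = -975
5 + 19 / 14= 89 / 14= 6.36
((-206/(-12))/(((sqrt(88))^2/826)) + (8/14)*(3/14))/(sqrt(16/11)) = 2085995*sqrt(11)/51744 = 133.71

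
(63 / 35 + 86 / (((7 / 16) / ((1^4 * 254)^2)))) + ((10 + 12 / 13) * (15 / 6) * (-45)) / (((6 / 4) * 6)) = 5770249734 / 455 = 12681867.55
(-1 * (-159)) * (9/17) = 1431/17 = 84.18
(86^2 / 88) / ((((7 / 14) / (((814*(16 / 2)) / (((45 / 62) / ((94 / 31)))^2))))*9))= 38687825152 / 18225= 2122788.76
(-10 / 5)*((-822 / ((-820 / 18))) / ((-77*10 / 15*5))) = 11097 / 78925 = 0.14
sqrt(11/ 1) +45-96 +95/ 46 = -2251/ 46 +sqrt(11) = -45.62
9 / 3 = 3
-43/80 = -0.54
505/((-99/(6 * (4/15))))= -808/99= -8.16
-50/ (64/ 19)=-475/ 32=-14.84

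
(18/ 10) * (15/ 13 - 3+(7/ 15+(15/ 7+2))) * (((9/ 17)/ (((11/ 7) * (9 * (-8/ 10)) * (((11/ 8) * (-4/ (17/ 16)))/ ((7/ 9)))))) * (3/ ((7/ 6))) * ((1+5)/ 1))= 8487/ 15730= 0.54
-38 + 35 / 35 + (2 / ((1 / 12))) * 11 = 227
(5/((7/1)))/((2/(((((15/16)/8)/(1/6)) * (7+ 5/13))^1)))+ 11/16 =3701/1456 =2.54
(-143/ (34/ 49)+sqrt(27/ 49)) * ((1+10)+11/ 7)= -44044/ 17+264 * sqrt(3)/ 49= -2581.49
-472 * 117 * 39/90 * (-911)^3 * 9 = 814174699726908/5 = 162834939945381.60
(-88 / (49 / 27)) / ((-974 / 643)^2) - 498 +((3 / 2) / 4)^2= -386006553687 / 743761984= -518.99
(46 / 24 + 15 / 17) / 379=571 / 77316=0.01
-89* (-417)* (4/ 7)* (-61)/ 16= -2263893/ 28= -80853.32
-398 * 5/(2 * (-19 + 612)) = -1.68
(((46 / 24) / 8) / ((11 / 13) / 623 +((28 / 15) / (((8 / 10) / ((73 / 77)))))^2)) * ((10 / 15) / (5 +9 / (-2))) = 22539517 / 345372400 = 0.07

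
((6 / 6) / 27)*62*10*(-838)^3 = -364857892640 / 27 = -13513255282.96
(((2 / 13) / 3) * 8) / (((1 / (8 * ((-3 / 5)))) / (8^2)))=-126.03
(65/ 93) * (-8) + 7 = 131/ 93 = 1.41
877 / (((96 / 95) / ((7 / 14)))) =83315 / 192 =433.93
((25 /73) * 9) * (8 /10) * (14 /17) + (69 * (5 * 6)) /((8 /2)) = 1289475 /2482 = 519.53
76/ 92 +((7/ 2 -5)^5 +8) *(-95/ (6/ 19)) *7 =-3774217/ 4416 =-854.67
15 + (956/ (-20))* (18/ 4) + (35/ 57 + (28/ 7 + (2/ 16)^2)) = -3565379/ 18240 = -195.47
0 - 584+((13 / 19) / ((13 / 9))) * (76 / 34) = -9910 / 17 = -582.94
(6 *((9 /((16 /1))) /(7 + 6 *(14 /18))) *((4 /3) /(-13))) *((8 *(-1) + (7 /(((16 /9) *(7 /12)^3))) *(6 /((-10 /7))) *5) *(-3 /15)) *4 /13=-160488 /207025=-0.78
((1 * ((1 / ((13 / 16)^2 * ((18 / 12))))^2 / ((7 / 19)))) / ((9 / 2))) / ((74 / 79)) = 393478144 / 599181219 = 0.66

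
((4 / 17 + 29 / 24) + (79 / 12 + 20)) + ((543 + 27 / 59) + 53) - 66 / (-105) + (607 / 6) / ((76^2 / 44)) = 7931766186 / 12672905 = 625.88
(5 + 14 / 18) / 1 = 52 / 9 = 5.78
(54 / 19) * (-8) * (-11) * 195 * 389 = 360462960 / 19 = 18971734.74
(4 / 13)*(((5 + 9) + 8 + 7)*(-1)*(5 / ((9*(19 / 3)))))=-580 / 741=-0.78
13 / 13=1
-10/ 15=-2/ 3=-0.67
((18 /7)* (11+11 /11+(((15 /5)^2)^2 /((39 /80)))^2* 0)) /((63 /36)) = 864 /49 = 17.63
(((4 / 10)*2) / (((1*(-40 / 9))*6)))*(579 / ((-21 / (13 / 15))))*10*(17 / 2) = 42653 / 700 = 60.93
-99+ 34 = -65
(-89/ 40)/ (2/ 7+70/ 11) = -6853/ 20480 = -0.33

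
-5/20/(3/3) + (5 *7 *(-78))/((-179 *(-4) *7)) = -569/716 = -0.79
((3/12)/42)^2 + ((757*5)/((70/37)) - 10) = 56183905/28224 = 1990.64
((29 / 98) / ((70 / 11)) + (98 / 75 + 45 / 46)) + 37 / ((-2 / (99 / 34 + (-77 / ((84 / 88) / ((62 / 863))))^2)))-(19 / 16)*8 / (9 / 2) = -674.98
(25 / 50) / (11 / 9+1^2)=9 / 40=0.22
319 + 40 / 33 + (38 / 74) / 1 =391606 / 1221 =320.73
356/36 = 9.89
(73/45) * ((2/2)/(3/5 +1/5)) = 73/36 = 2.03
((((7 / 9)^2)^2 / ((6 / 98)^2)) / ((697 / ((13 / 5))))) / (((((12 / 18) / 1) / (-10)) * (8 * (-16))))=0.04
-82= -82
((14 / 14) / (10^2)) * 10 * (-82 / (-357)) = 41 / 1785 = 0.02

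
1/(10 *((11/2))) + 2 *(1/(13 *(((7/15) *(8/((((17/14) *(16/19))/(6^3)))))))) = 440383/23963940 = 0.02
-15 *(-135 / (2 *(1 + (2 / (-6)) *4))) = -3037.50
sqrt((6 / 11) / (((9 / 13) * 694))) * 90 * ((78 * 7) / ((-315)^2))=52 * sqrt(148863) / 1202355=0.02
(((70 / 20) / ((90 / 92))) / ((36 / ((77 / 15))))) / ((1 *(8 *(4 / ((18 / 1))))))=12397 / 43200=0.29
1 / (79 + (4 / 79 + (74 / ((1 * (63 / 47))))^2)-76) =0.00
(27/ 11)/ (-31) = -27/ 341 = -0.08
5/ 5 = 1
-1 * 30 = -30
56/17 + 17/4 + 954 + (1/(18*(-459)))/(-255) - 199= 3213071147/4213620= 762.54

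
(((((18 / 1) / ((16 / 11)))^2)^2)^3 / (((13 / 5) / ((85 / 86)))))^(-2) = 5902599203734358424083759104 / 141913114183303924943513707740807225071217038091680625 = 0.00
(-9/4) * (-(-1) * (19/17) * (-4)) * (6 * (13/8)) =6669/68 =98.07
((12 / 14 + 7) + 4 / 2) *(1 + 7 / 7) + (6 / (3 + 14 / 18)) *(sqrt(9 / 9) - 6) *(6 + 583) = -554259 / 119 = -4657.64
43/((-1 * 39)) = -43/39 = -1.10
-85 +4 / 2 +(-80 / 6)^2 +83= 177.78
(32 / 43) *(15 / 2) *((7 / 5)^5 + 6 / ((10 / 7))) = 1436736 / 26875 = 53.46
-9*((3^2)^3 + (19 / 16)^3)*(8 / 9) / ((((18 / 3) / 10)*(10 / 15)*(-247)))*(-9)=-134677935 / 252928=-532.48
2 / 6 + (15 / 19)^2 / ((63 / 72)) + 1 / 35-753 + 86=-25241917 / 37905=-665.93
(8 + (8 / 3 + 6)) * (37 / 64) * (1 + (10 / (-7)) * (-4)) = 43475 / 672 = 64.69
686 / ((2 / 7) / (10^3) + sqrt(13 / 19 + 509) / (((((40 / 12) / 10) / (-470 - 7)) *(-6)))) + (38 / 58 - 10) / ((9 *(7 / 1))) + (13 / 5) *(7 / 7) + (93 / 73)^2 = 12025408500000 *sqrt(5111) / 6747884435249981 + 1338489429165800669083919 / 328489814680009703822115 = 4.20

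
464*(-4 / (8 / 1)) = -232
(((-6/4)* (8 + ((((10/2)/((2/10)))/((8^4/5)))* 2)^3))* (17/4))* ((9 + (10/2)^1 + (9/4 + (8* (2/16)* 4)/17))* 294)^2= -5598340849450040021127/4672924418048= -1198037962.66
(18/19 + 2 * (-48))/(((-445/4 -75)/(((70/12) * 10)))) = 29.77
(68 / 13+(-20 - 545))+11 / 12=-87181 / 156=-558.85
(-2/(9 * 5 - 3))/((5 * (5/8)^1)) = -8/525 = -0.02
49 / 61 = 0.80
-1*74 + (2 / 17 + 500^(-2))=-73.88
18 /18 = 1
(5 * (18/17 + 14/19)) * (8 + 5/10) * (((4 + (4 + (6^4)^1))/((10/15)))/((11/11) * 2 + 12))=1418100/133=10662.41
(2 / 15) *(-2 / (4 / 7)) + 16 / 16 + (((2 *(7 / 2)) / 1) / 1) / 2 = 121 / 30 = 4.03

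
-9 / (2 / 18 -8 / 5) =405 / 67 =6.04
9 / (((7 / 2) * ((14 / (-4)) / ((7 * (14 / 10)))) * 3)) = -12 / 5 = -2.40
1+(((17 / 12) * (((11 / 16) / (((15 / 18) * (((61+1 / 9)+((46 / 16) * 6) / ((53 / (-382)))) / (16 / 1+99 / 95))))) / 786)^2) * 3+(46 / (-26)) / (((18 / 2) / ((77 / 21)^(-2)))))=5588492634792844333027709 / 5671416696184110894880000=0.99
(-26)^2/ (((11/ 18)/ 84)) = 1022112/ 11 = 92919.27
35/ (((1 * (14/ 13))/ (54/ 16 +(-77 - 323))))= -206245/ 16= -12890.31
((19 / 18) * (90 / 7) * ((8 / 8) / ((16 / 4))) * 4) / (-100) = -19 / 140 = -0.14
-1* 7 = -7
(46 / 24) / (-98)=-23 / 1176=-0.02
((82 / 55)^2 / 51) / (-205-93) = -0.00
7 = 7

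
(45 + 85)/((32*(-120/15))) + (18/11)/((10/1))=-2423/7040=-0.34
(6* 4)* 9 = 216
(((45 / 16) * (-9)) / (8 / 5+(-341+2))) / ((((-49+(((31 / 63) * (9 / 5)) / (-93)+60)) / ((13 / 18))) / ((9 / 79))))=394875 / 703072192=0.00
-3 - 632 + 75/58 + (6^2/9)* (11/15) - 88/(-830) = -45540503/72210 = -630.67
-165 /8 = -20.62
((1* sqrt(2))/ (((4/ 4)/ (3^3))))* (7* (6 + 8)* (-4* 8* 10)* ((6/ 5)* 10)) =-10160640* sqrt(2) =-14369314.89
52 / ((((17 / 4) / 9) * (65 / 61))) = 8784 / 85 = 103.34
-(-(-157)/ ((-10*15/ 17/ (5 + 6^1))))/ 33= 2669/ 450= 5.93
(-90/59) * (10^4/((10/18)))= -1620000/59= -27457.63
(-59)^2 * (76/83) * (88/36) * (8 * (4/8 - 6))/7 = -256090208/5229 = -48974.99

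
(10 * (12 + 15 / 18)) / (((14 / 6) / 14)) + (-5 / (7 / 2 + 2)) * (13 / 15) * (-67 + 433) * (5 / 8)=12975 / 22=589.77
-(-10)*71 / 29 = 710 / 29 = 24.48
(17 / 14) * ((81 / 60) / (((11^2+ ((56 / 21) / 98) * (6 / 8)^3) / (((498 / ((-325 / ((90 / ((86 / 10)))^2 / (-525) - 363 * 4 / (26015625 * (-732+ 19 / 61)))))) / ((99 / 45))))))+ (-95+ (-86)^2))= 1434619568863735202354243693 / 161820455739753636718750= 8865.50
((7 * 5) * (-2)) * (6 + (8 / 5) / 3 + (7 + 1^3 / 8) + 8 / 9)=-36659 / 36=-1018.31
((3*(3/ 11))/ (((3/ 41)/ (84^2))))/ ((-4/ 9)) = -1952748/ 11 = -177522.55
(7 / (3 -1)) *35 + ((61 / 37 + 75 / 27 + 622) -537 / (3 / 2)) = 260357 / 666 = 390.93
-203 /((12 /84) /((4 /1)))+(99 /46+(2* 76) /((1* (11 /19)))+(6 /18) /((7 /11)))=-57579941 /10626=-5418.78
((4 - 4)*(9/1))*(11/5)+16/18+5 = 53/9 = 5.89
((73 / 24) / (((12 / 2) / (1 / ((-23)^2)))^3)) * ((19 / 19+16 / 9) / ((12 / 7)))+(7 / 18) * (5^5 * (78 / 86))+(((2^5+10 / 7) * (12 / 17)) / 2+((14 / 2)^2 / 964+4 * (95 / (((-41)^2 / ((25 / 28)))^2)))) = 2252357194753942952031447562589 / 2021723181798551107926481152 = 1114.08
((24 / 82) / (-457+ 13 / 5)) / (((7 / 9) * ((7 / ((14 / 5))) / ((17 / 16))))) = -459 / 1304128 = -0.00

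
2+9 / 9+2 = 5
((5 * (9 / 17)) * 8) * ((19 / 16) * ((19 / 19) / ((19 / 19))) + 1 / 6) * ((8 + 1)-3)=2925 / 17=172.06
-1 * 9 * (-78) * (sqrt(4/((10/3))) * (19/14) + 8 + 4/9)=6669 * sqrt(30)/35 + 5928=6971.65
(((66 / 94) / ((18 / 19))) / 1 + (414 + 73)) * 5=2438.71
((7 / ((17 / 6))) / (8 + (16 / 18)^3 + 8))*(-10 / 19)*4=-76545 / 245803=-0.31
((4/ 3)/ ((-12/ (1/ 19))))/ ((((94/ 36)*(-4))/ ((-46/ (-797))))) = 23/ 711721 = 0.00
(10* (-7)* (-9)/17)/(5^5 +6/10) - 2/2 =-131263/132838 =-0.99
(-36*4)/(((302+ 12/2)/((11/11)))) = -36/77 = -0.47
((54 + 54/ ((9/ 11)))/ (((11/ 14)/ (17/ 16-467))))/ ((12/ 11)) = -260925/ 4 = -65231.25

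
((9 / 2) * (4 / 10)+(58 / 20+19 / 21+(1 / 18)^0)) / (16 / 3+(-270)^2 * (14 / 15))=73 / 752080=0.00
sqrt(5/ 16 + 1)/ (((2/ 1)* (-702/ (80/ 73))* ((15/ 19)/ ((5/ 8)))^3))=-34295* sqrt(21)/ 354212352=-0.00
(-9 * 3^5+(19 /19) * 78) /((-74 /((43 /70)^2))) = 105393 /9800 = 10.75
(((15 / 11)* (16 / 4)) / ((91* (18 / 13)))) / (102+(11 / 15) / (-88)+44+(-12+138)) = 400 / 2513203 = 0.00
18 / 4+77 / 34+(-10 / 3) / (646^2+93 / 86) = 12381783185 / 1830352719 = 6.76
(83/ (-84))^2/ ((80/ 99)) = 75779/ 62720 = 1.21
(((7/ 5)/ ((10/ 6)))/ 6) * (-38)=-133/ 25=-5.32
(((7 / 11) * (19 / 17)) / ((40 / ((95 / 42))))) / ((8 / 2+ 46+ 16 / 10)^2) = 0.00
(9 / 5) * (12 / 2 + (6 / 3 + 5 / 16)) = 1197 / 80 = 14.96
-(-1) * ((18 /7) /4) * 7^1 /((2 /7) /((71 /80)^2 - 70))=-27906417 /25600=-1090.09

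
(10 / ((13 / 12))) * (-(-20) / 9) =800 / 39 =20.51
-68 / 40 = -17 / 10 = -1.70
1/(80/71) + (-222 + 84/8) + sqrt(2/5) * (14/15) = -16849/80 + 14 * sqrt(10)/75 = -210.02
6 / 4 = 3 / 2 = 1.50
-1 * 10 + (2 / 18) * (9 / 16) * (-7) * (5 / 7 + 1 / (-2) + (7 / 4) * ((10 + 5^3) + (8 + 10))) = -8143 / 64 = -127.23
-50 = -50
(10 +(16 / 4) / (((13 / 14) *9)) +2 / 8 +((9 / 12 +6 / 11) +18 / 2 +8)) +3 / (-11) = 28.75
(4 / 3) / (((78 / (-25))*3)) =-50 / 351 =-0.14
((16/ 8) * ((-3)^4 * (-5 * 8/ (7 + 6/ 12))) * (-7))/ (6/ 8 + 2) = 24192/ 11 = 2199.27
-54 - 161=-215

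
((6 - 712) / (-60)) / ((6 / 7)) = 2471 / 180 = 13.73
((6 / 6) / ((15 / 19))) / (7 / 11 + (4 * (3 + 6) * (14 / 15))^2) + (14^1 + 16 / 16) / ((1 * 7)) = 285430 / 133131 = 2.14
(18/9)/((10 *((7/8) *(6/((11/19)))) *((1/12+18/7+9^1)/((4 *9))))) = 576/8455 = 0.07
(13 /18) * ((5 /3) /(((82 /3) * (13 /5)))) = 25 /1476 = 0.02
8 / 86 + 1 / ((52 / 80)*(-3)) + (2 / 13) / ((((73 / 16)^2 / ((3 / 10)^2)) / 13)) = -91858496 / 223418325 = -0.41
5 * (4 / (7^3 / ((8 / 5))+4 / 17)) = 2720 / 29187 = 0.09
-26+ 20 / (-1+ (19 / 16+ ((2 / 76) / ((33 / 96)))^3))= 2207593682 / 27453523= 80.41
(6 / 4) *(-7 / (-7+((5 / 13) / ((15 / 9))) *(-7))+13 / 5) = 819 / 160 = 5.12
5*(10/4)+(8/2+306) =645/2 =322.50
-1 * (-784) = 784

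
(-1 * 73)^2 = 5329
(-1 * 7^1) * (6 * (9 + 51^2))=-109620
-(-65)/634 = 65/634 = 0.10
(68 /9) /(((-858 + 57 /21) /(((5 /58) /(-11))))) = 0.00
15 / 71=0.21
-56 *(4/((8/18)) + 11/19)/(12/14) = -35672/57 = -625.82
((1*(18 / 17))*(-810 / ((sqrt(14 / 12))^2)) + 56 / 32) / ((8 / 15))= -5236305 / 3808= -1375.08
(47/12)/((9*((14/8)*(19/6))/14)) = 188/171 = 1.10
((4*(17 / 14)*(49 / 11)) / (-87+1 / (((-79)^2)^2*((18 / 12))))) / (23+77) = -13905178917 / 5591284126450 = -0.00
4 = 4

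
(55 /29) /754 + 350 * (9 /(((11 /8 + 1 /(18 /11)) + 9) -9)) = 381478205 /240526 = 1586.02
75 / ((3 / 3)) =75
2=2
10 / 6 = 5 / 3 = 1.67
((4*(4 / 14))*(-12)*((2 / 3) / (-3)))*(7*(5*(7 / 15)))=448 / 9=49.78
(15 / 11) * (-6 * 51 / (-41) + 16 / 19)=97050 / 8569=11.33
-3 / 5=-0.60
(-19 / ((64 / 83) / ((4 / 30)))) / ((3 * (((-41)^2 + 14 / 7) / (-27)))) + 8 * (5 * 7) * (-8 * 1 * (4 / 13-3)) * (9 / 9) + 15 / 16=7038298451 / 1166880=6031.72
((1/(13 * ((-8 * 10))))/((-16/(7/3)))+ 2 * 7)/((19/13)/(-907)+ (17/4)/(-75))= -3169452545/13193408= -240.23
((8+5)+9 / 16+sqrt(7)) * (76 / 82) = 38 * sqrt(7) / 41+4123 / 328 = 15.02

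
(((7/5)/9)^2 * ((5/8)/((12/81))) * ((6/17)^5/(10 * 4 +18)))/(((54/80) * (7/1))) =84/41175853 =0.00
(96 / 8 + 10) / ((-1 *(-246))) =11 / 123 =0.09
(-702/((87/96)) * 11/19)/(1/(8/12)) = -164736/551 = -298.98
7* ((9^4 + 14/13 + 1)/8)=74655/13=5742.69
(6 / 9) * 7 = 14 / 3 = 4.67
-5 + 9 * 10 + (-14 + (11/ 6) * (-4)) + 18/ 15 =973/ 15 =64.87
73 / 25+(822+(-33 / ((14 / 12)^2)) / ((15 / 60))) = 727.94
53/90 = 0.59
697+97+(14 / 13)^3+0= 1747162 / 2197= 795.25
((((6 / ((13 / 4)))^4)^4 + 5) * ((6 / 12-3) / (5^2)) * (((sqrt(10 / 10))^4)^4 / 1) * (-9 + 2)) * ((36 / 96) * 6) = 763553818061434414865403 / 26616664367327193640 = 28687.06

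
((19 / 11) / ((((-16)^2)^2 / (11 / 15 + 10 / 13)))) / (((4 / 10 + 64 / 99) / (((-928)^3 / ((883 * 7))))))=-407320689 / 83245708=-4.89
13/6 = 2.17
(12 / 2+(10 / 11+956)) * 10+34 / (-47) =9628.37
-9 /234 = -1 /26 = -0.04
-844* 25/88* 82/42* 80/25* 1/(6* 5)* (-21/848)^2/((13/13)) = -60557/1977536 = -0.03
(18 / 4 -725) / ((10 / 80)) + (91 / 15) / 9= -5763.33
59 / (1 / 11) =649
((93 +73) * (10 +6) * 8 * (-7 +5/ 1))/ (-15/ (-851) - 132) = 36164096/ 112317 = 321.98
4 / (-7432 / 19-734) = -38 / 10689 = -0.00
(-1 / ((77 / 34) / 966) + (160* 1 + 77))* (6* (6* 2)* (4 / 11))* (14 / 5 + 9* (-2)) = 9127296 / 121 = 75432.20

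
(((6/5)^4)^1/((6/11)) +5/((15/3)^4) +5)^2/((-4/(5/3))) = -7579009/234375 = -32.34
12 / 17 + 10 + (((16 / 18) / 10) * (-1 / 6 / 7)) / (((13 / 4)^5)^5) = 1213631958456943760110030087149854 / 113361226888835409739783833168045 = 10.71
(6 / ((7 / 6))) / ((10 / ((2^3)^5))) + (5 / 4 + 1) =16854.36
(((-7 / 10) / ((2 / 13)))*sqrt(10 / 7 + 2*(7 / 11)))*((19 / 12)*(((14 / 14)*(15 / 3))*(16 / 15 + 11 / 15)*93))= -68913*sqrt(1001) / 220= -9910.50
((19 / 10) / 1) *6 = 57 / 5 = 11.40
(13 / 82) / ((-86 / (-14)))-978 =-3448337 / 3526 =-977.97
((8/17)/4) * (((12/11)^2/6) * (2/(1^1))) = 96/2057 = 0.05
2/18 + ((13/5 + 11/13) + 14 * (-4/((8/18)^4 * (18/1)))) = -2852071/37440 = -76.18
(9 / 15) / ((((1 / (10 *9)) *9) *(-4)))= -3 / 2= -1.50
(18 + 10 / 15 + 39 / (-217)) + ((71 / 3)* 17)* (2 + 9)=2893144 / 651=4444.15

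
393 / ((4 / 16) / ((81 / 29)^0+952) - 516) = -1498116 / 1966991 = -0.76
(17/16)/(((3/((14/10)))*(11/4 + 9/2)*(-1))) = -0.07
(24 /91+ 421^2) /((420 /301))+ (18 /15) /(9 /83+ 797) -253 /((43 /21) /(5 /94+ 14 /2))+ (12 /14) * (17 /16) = 5756119164464621 /45628319100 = 126152.34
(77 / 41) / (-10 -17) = -77 / 1107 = -0.07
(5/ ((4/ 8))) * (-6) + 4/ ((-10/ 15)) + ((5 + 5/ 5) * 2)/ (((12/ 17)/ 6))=36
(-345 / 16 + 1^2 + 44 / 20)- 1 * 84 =-8189 / 80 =-102.36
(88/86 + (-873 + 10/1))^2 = 743003.91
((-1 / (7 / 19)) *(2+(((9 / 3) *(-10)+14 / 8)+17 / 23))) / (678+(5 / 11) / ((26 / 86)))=6376799 / 62576836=0.10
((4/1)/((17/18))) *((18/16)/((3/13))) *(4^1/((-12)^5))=-13/39168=-0.00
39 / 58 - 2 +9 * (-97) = -50711 / 58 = -874.33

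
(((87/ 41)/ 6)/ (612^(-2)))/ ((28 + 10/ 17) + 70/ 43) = 496247391/ 113201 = 4383.77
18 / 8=9 / 4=2.25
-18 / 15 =-1.20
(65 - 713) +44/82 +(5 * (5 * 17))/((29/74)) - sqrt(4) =517238/1189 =435.02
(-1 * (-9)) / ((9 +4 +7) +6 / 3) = 9 / 22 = 0.41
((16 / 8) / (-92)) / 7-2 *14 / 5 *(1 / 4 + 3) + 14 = -6767 / 1610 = -4.20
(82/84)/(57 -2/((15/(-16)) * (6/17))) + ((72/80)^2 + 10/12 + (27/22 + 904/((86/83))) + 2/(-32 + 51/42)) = 1063082926405781/1214554595100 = 875.29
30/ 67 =0.45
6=6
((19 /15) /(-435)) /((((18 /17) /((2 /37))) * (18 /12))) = -646 /6518475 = -0.00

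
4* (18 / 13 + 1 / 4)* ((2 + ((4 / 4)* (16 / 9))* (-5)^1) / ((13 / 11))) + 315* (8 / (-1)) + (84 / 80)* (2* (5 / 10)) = -77785859 / 30420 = -2557.06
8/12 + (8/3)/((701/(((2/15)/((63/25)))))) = 265058/397467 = 0.67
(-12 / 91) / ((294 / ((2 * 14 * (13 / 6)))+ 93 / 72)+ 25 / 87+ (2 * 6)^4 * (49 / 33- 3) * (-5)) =-91872 / 109449084395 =-0.00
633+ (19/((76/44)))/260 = 164591/260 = 633.04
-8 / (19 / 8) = -64 / 19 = -3.37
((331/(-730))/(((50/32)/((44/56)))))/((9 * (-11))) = 1324/574875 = 0.00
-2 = -2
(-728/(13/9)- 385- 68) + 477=-480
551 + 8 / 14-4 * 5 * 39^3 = -8300799 / 7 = -1185828.43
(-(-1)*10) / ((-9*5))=-2 / 9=-0.22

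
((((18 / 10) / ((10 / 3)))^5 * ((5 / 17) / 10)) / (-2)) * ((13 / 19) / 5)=-186535791 / 2018750000000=-0.00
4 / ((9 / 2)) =8 / 9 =0.89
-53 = -53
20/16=5/4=1.25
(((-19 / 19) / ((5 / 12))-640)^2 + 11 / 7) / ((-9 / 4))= -96291844 / 525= -183413.04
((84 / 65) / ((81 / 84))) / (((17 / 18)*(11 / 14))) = 1.81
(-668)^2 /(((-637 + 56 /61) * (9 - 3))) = -13609832 /116403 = -116.92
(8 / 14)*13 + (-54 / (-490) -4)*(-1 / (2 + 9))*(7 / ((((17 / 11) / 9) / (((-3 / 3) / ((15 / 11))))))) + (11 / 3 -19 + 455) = 436.52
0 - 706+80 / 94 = -33142 / 47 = -705.15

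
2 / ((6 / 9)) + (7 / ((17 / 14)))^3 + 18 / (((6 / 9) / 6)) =1751837 / 4913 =356.57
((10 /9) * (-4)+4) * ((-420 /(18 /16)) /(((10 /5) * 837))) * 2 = 4480 /22599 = 0.20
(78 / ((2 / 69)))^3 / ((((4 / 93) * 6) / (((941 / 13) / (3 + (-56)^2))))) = 43726937145957 / 25112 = 1741276566.82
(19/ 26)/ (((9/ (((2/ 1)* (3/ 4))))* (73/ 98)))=931/ 5694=0.16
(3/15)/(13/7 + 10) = 7/415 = 0.02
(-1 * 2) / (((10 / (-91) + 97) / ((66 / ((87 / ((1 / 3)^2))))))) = -4004 / 2301237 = -0.00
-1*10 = -10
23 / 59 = 0.39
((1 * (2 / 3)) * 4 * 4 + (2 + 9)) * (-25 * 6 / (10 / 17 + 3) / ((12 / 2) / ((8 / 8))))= -27625 / 183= -150.96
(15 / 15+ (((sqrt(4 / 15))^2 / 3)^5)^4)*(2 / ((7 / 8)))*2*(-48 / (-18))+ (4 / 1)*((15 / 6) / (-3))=215656831301173091601271770386866906 / 24348351921100187761402130126953125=8.86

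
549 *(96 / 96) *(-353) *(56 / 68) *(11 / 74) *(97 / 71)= -1447469793 / 44659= -32411.60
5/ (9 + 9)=5/ 18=0.28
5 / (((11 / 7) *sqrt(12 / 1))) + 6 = 35 *sqrt(3) / 66 + 6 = 6.92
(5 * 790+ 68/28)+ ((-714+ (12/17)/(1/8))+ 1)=386164/119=3245.08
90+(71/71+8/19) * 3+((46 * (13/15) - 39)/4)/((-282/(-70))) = 3032101/32148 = 94.32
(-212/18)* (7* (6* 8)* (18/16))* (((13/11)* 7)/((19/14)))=-5671848/209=-27138.03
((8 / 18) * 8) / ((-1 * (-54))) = 16 / 243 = 0.07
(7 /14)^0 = 1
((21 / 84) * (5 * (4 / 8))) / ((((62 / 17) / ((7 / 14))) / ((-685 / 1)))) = -58.69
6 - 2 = 4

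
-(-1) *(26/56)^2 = 169/784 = 0.22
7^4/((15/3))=480.20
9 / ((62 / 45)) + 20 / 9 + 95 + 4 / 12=58081 / 558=104.09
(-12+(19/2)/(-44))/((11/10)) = -5375/484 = -11.11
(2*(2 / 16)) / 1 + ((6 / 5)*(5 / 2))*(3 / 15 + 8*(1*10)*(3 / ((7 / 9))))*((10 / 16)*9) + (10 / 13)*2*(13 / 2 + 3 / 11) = 41811269 / 8008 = 5221.19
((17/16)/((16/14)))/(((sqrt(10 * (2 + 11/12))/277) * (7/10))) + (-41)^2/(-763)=-1681/763 + 4709 * sqrt(42)/448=65.92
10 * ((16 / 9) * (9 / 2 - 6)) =-80 / 3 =-26.67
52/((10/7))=36.40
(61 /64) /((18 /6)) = 61 /192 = 0.32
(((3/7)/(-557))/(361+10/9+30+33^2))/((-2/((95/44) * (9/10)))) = 4617/9147365920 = 0.00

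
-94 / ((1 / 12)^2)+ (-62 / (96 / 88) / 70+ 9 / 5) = -13535.01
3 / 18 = 0.17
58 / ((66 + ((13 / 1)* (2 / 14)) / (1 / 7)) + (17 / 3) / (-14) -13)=84 / 95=0.88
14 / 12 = 7 / 6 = 1.17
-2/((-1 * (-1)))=-2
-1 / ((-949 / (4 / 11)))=4 / 10439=0.00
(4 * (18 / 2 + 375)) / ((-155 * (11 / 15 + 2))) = -4608 / 1271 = -3.63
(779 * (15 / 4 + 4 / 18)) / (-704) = -10127 / 2304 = -4.40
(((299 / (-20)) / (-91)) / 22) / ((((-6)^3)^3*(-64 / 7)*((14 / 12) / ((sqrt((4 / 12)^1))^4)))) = 23 / 2979773153280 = 0.00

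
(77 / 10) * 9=693 / 10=69.30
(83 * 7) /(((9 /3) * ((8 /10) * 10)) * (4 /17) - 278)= -9877 /4630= -2.13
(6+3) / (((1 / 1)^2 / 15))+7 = 142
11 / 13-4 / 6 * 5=-97 / 39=-2.49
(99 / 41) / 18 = 0.13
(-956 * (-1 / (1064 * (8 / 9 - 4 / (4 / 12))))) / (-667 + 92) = 2151 / 15295000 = 0.00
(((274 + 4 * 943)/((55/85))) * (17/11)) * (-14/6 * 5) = -40925290/363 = -112741.85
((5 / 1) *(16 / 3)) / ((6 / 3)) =40 / 3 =13.33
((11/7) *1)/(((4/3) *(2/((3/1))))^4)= 72171/28672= 2.52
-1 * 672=-672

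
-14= -14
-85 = -85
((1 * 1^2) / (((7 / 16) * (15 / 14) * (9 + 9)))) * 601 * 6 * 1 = 19232 / 45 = 427.38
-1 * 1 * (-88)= 88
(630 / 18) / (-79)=-35 / 79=-0.44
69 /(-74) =-69 /74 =-0.93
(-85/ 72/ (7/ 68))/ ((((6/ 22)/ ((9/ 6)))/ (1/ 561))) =-85/ 756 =-0.11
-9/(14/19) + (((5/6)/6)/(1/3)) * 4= -443/42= -10.55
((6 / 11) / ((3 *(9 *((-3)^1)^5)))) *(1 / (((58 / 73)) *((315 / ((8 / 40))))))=-73 / 1098803475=-0.00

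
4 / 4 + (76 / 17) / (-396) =1664 / 1683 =0.99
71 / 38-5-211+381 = 6341 / 38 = 166.87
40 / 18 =20 / 9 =2.22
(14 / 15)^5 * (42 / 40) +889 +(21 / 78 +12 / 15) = 29313311617 / 32906250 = 890.81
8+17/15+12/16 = 593/60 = 9.88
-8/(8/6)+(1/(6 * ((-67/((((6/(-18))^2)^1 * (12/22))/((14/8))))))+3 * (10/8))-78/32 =-3482389/742896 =-4.69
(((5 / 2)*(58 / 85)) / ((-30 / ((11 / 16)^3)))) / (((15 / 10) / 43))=-1659757 / 3133440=-0.53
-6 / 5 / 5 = -6 / 25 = -0.24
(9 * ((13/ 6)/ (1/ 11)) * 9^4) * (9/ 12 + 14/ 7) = 30961359/ 8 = 3870169.88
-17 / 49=-0.35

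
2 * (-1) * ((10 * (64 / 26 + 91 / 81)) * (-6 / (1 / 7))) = 1057000 / 351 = 3011.40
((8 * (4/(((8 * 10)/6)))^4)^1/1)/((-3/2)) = -27/625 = -0.04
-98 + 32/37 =-3594/37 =-97.14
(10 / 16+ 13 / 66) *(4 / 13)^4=6944 / 942513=0.01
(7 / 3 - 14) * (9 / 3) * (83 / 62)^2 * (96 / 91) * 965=-797746200 / 12493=-63855.46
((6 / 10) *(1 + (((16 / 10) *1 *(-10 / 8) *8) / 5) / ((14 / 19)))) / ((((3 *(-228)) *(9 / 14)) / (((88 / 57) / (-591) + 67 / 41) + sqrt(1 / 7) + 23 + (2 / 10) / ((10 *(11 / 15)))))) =13 *sqrt(7) / 19950 + 48702840173 / 432995854500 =0.11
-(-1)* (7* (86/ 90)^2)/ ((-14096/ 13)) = -168259/ 28544400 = -0.01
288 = 288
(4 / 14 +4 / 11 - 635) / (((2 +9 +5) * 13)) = -3.05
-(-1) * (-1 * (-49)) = 49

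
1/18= 0.06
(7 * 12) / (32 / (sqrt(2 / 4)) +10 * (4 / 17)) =-1785 / 18446 +12138 * sqrt(2) / 9223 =1.76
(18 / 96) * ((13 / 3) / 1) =0.81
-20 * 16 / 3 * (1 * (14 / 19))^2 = -62720 / 1083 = -57.91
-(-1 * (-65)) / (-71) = 65 / 71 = 0.92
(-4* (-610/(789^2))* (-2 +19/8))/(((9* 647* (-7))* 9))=-305/76123735443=-0.00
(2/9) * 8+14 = 15.78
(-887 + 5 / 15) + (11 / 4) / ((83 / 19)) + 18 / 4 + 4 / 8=-877513 / 996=-881.04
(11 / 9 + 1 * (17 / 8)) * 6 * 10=1205 / 6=200.83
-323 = -323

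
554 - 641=-87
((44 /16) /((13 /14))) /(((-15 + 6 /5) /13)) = -385 /138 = -2.79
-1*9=-9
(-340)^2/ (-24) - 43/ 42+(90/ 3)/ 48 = -4817.07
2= 2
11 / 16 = 0.69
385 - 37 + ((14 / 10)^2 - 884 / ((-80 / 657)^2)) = -94834493 / 1600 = -59271.56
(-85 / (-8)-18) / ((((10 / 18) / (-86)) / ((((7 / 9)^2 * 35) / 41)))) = 870191 / 1476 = 589.56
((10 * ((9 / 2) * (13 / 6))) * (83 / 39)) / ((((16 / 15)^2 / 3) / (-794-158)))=-33334875 / 64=-520857.42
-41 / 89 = -0.46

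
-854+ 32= -822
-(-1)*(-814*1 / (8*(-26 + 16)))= 407 / 40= 10.18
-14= -14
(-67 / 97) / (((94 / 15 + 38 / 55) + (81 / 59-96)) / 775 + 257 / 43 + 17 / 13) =-282568840125 / 2933728836751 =-0.10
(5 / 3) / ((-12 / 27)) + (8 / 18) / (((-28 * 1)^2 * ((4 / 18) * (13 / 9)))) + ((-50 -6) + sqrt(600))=-304477 / 5096 + 10 * sqrt(6)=-35.25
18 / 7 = 2.57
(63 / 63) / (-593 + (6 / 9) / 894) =-0.00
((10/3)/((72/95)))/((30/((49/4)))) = 4655/2592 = 1.80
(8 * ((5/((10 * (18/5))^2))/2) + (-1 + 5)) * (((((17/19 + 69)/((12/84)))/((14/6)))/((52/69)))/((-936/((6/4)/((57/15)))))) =-12418045/26355888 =-0.47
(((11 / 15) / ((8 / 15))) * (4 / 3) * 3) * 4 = 22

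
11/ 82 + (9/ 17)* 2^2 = 2.25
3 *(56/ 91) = 24/ 13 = 1.85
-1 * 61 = -61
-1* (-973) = 973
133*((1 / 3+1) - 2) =-266 / 3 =-88.67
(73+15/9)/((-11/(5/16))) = -70/33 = -2.12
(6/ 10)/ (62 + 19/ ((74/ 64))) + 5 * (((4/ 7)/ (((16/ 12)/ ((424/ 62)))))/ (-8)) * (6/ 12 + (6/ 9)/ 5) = -7257611/ 6297340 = -1.15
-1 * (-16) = 16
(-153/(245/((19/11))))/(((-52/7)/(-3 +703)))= 14535/143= 101.64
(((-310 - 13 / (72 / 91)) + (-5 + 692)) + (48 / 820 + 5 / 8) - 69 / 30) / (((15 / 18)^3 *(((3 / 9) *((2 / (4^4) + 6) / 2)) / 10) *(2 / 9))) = 109862355456 / 3941125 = 27875.89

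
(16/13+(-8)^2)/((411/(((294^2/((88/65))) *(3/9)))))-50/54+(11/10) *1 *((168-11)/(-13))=17791153547/5289570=3363.44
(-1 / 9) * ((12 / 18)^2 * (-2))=8 / 81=0.10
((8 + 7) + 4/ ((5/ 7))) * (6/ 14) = 309/ 35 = 8.83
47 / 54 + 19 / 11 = 1543 / 594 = 2.60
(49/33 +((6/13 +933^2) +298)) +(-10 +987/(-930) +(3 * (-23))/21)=810630197803/930930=870774.60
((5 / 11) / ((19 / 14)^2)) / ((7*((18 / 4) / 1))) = 280 / 35739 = 0.01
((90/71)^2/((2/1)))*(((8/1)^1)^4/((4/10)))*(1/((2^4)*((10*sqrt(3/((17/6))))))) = 43200*sqrt(34)/5041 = 49.97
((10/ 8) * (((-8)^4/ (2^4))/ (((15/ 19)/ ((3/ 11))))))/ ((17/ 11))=1216/ 17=71.53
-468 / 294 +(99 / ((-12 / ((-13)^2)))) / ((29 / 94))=-12848355 / 2842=-4520.88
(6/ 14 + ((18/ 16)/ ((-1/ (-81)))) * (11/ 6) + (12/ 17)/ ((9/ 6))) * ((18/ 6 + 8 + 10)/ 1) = 959397/ 272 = 3527.19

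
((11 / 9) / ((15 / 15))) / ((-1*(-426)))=11 / 3834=0.00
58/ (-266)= -29/ 133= -0.22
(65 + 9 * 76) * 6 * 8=35952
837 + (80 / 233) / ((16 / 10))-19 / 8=834.84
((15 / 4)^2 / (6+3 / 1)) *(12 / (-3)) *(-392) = 2450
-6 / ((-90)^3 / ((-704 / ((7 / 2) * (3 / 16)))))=-5632 / 637875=-0.01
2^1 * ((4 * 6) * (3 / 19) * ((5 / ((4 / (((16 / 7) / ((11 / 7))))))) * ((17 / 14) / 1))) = 24480 / 1463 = 16.73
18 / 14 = 9 / 7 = 1.29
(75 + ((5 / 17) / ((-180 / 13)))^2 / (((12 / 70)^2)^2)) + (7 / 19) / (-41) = 28554183145907 / 378133629696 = 75.51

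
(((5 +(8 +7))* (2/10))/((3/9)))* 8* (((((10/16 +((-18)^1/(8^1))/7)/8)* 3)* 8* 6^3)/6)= 22032/7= 3147.43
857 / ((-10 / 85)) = -14569 / 2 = -7284.50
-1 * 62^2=-3844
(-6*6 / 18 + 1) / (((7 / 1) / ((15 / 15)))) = -0.14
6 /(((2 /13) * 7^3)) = 39 /343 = 0.11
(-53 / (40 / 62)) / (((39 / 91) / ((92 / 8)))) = -264523 / 120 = -2204.36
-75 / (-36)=25 / 12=2.08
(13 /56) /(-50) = -13 /2800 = -0.00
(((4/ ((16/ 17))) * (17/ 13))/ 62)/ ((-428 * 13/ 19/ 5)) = -27455/ 17938336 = -0.00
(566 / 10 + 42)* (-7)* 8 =-27608 / 5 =-5521.60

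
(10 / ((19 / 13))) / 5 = 26 / 19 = 1.37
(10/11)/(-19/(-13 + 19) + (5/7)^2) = -2940/8591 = -0.34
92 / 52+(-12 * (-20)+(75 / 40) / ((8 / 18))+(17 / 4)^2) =109845 / 416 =264.05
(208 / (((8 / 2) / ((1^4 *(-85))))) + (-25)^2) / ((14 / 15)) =-56925 / 14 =-4066.07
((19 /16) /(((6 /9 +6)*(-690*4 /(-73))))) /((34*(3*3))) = 1387 /90086400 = 0.00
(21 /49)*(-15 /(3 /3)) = -45 /7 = -6.43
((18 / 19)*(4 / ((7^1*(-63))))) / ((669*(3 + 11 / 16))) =-128 / 36747501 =-0.00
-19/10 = -1.90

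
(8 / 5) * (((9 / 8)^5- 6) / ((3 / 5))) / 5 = -45853 / 20480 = -2.24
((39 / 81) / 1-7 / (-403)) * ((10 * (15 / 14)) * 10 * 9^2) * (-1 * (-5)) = 61065000 / 2821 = 21646.58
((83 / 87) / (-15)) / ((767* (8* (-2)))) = 83 / 16014960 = 0.00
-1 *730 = -730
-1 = -1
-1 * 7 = -7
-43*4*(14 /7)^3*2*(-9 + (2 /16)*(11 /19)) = 466808 /19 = 24568.84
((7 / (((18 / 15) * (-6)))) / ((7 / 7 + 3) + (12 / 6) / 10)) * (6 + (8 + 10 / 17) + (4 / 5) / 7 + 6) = -10265 / 2142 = -4.79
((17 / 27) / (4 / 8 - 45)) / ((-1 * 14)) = 17 / 16821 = 0.00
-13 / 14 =-0.93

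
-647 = -647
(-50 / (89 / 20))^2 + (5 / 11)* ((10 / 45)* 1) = 99079210 / 784179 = 126.35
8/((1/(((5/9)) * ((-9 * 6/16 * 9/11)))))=-135/11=-12.27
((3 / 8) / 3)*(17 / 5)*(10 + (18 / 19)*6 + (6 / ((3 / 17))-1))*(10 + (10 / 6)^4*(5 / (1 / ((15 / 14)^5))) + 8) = 122584888515 / 81749248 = 1499.52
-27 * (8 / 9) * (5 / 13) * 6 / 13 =-720 / 169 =-4.26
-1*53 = -53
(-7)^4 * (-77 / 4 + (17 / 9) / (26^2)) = -70289275 / 1521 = -46212.54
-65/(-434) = 65/434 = 0.15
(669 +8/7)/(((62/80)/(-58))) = -10883120/217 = -50152.63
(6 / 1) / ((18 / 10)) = 10 / 3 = 3.33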